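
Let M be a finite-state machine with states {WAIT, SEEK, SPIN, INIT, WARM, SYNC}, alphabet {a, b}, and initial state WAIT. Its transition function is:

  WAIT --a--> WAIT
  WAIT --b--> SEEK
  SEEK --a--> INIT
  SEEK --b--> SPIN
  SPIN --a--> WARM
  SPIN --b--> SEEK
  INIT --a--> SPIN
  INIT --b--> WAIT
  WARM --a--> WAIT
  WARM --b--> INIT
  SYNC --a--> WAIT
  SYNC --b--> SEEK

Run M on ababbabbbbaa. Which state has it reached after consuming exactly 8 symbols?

SEEK

start at WAIT
read 'a': WAIT → WAIT
read 'b': WAIT → SEEK
read 'a': SEEK → INIT
read 'b': INIT → WAIT
read 'b': WAIT → SEEK
read 'a': SEEK → INIT
read 'b': INIT → WAIT
read 'b': WAIT → SEEK
After 8 symbols: SEEK.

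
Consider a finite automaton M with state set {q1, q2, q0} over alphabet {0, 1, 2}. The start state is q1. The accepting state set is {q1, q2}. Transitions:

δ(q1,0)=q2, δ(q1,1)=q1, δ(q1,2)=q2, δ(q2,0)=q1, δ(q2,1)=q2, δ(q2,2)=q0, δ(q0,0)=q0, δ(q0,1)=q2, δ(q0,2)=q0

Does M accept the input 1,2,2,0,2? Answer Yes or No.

Trace: q1 -1-> q1 -2-> q2 -2-> q0 -0-> q0 -2-> q0
End state q0 is not accepting.

No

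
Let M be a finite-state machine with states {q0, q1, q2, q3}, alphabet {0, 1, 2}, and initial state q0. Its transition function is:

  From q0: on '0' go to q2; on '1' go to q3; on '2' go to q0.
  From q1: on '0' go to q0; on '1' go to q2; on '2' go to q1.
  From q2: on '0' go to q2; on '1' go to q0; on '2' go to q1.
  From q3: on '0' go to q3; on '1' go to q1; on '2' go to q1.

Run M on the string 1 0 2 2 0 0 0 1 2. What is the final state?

q0

Trace: q0 -1-> q3 -0-> q3 -2-> q1 -2-> q1 -0-> q0 -0-> q2 -0-> q2 -1-> q0 -2-> q0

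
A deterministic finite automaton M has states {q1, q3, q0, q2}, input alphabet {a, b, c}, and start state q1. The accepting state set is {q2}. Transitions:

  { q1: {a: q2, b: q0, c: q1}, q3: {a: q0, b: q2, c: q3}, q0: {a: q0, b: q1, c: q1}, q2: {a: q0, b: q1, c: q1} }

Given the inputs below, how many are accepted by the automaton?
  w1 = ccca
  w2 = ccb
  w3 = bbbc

w1:
  start at q1
  read 'c': q1 → q1
  read 'c': q1 → q1
  read 'c': q1 → q1
  read 'a': q1 → q2
  end q2, accepted
w2:
  start at q1
  read 'c': q1 → q1
  read 'c': q1 → q1
  read 'b': q1 → q0
  end q0, rejected
w3:
  start at q1
  read 'b': q1 → q0
  read 'b': q0 → q1
  read 'b': q1 → q0
  read 'c': q0 → q1
  end q1, rejected

1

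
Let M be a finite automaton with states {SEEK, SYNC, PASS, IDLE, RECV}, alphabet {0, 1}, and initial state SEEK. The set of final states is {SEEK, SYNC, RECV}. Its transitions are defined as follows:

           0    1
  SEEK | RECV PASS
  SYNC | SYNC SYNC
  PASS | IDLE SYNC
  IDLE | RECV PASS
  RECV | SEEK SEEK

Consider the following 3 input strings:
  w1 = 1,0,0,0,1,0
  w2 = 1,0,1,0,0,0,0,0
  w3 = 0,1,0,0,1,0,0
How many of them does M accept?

w1: SEEK → PASS → IDLE → RECV → SEEK → PASS → IDLE  → end IDLE, rejected
w2: SEEK → PASS → IDLE → PASS → IDLE → RECV → SEEK → RECV → SEEK  → end SEEK, accepted
w3: SEEK → RECV → SEEK → RECV → SEEK → PASS → IDLE → RECV  → end RECV, accepted

2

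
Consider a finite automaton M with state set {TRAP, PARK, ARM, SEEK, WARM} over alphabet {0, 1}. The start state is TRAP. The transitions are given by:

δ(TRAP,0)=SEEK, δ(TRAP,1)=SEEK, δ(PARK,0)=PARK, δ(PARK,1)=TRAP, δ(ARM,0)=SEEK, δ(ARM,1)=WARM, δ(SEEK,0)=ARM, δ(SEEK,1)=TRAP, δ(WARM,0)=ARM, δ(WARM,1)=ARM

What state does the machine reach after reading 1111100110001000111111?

ARM

start at TRAP
read '1': TRAP → SEEK
read '1': SEEK → TRAP
read '1': TRAP → SEEK
read '1': SEEK → TRAP
read '1': TRAP → SEEK
read '0': SEEK → ARM
read '0': ARM → SEEK
read '1': SEEK → TRAP
read '1': TRAP → SEEK
read '0': SEEK → ARM
read '0': ARM → SEEK
read '0': SEEK → ARM
read '1': ARM → WARM
read '0': WARM → ARM
read '0': ARM → SEEK
read '0': SEEK → ARM
read '1': ARM → WARM
read '1': WARM → ARM
read '1': ARM → WARM
read '1': WARM → ARM
read '1': ARM → WARM
read '1': WARM → ARM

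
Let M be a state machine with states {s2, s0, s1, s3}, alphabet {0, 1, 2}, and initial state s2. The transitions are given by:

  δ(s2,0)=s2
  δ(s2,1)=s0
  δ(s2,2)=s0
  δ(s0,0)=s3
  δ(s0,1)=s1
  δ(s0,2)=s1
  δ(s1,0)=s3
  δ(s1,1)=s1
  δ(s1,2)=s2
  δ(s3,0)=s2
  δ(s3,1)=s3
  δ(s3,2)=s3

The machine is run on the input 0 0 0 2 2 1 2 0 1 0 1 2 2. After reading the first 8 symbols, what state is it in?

s2 → s2 → s2 → s2 → s0 → s1 → s1 → s2 → s2
After 8 symbols: s2.

s2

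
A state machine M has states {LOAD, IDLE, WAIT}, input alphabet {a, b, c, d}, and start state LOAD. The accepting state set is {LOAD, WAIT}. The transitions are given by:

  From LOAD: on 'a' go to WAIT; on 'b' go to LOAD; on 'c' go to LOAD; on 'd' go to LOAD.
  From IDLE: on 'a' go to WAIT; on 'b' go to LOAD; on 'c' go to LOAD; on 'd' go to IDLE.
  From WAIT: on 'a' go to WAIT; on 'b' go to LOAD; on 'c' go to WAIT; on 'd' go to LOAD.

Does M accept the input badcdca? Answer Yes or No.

LOAD → LOAD → WAIT → LOAD → LOAD → LOAD → LOAD → WAIT
End state WAIT is accepting.

Yes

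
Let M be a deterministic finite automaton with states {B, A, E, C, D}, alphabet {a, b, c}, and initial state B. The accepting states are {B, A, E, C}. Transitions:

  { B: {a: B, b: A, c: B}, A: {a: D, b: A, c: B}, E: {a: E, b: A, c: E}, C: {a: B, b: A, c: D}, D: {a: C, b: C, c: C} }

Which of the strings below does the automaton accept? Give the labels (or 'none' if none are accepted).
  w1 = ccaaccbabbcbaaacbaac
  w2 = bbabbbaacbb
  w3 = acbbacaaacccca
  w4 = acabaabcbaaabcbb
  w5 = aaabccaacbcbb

w2, w3, w4, w5

w1: Trace: B -c-> B -c-> B -a-> B -a-> B -c-> B -c-> B -b-> A -a-> D -b-> C -b-> A -c-> B -b-> A -a-> D -a-> C -a-> B -c-> B -b-> A -a-> D -a-> C -c-> D  → end D, rejected
w2: Trace: B -b-> A -b-> A -a-> D -b-> C -b-> A -b-> A -a-> D -a-> C -c-> D -b-> C -b-> A  → end A, accepted
w3: Trace: B -a-> B -c-> B -b-> A -b-> A -a-> D -c-> C -a-> B -a-> B -a-> B -c-> B -c-> B -c-> B -c-> B -a-> B  → end B, accepted
w4: Trace: B -a-> B -c-> B -a-> B -b-> A -a-> D -a-> C -b-> A -c-> B -b-> A -a-> D -a-> C -a-> B -b-> A -c-> B -b-> A -b-> A  → end A, accepted
w5: Trace: B -a-> B -a-> B -a-> B -b-> A -c-> B -c-> B -a-> B -a-> B -c-> B -b-> A -c-> B -b-> A -b-> A  → end A, accepted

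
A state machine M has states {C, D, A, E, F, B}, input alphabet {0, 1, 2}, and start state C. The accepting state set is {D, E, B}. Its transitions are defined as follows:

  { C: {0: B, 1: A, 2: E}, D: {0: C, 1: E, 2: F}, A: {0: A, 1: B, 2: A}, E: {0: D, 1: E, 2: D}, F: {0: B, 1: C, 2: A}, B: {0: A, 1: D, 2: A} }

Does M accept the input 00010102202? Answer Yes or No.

No

C → B → A → A → B → A → B → A → A → A → A → A
End state A is not accepting.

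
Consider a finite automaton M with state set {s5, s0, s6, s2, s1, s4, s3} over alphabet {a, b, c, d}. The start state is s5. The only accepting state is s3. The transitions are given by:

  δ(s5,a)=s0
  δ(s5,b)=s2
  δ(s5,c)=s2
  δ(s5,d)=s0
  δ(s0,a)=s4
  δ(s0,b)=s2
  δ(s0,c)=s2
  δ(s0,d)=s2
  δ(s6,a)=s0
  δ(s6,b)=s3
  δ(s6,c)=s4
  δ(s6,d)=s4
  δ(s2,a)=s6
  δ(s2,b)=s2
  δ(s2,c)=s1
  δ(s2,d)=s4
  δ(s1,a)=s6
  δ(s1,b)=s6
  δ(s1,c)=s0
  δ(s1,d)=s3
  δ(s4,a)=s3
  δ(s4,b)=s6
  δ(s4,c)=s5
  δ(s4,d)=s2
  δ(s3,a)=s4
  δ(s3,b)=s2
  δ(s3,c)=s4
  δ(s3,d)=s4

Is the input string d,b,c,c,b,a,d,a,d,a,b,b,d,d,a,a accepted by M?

No

Trace: s5 -d-> s0 -b-> s2 -c-> s1 -c-> s0 -b-> s2 -a-> s6 -d-> s4 -a-> s3 -d-> s4 -a-> s3 -b-> s2 -b-> s2 -d-> s4 -d-> s2 -a-> s6 -a-> s0
End state s0 is not accepting.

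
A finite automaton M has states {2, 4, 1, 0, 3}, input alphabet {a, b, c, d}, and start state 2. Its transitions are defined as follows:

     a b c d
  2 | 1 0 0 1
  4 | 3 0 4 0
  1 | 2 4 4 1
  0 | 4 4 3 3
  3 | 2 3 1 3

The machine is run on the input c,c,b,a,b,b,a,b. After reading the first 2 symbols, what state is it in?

3

2 → 0 → 3
After 2 symbols: 3.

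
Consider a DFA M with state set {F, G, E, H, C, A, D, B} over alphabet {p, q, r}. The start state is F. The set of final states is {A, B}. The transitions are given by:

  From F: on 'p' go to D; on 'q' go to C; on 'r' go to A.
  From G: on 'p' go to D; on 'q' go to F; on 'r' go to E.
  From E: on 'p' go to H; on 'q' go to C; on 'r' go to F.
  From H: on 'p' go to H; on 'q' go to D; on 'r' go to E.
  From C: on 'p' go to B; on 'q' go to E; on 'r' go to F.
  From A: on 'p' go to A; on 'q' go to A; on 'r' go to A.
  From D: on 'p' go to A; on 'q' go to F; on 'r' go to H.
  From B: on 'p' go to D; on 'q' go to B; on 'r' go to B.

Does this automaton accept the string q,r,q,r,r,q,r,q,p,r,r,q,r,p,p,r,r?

Yes

start at F
read 'q': F → C
read 'r': C → F
read 'q': F → C
read 'r': C → F
read 'r': F → A
read 'q': A → A
read 'r': A → A
read 'q': A → A
read 'p': A → A
read 'r': A → A
read 'r': A → A
read 'q': A → A
read 'r': A → A
read 'p': A → A
read 'p': A → A
read 'r': A → A
read 'r': A → A
End state A is accepting.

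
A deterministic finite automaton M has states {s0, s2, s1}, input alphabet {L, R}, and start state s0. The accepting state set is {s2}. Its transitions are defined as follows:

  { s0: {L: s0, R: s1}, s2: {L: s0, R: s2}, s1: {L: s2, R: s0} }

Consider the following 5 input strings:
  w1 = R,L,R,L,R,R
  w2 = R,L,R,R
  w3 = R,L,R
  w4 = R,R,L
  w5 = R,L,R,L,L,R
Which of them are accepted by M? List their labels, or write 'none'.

w2, w3

w1: Trace: s0 -R-> s1 -L-> s2 -R-> s2 -L-> s0 -R-> s1 -R-> s0  → end s0, rejected
w2: Trace: s0 -R-> s1 -L-> s2 -R-> s2 -R-> s2  → end s2, accepted
w3: Trace: s0 -R-> s1 -L-> s2 -R-> s2  → end s2, accepted
w4: Trace: s0 -R-> s1 -R-> s0 -L-> s0  → end s0, rejected
w5: Trace: s0 -R-> s1 -L-> s2 -R-> s2 -L-> s0 -L-> s0 -R-> s1  → end s1, rejected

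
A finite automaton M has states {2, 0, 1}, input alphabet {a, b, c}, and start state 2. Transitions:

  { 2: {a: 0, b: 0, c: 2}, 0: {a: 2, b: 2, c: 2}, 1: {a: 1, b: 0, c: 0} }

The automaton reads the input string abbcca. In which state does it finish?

Trace: 2 -a-> 0 -b-> 2 -b-> 0 -c-> 2 -c-> 2 -a-> 0

0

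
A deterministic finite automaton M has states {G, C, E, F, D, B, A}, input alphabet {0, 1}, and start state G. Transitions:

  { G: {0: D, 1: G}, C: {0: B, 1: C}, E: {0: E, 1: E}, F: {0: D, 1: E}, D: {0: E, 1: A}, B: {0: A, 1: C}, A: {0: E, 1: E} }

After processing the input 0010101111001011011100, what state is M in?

G → D → E → E → E → E → E → E → E → E → E → E → E → E → E → E → E → E → E → E → E → E → E

E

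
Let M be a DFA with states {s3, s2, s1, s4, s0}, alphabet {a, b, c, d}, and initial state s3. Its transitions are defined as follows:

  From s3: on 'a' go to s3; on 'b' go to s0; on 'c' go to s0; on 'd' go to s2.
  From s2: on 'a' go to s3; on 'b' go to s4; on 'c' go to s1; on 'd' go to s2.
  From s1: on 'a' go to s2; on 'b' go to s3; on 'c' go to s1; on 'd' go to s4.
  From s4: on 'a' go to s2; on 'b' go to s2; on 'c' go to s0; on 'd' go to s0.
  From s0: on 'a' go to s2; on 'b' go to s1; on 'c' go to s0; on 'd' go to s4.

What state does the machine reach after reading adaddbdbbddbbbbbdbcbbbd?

s4

Trace: s3 -a-> s3 -d-> s2 -a-> s3 -d-> s2 -d-> s2 -b-> s4 -d-> s0 -b-> s1 -b-> s3 -d-> s2 -d-> s2 -b-> s4 -b-> s2 -b-> s4 -b-> s2 -b-> s4 -d-> s0 -b-> s1 -c-> s1 -b-> s3 -b-> s0 -b-> s1 -d-> s4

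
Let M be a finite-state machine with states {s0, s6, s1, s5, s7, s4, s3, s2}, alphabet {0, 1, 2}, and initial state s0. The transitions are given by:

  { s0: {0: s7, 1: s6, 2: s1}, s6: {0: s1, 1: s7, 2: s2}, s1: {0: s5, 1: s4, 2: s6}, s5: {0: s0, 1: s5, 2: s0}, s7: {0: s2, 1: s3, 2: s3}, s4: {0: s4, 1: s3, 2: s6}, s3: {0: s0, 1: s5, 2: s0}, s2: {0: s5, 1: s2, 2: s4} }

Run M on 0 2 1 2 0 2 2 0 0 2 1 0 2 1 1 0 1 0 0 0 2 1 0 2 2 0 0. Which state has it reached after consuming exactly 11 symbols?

s3

start at s0
read '0': s0 → s7
read '2': s7 → s3
read '1': s3 → s5
read '2': s5 → s0
read '0': s0 → s7
read '2': s7 → s3
read '2': s3 → s0
read '0': s0 → s7
read '0': s7 → s2
read '2': s2 → s4
read '1': s4 → s3
After 11 symbols: s3.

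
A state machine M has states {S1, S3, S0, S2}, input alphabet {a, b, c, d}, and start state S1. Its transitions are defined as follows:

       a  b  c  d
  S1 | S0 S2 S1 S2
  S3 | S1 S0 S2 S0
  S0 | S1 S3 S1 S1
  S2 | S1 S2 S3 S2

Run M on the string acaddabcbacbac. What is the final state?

S1

S1 → S0 → S1 → S0 → S1 → S2 → S1 → S2 → S3 → S0 → S1 → S1 → S2 → S1 → S1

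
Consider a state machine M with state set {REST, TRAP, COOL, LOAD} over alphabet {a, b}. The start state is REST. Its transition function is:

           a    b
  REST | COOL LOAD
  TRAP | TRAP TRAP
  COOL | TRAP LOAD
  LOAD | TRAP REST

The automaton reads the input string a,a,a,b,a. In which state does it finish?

Trace: REST -a-> COOL -a-> TRAP -a-> TRAP -b-> TRAP -a-> TRAP

TRAP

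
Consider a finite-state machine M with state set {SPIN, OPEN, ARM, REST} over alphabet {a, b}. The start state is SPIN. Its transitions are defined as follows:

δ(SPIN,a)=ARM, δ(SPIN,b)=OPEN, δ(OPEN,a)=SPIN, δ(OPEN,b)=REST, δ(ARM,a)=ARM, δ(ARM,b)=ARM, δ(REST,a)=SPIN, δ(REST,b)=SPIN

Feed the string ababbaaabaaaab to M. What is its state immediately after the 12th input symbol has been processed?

ARM

start at SPIN
read 'a': SPIN → ARM
read 'b': ARM → ARM
read 'a': ARM → ARM
read 'b': ARM → ARM
read 'b': ARM → ARM
read 'a': ARM → ARM
read 'a': ARM → ARM
read 'a': ARM → ARM
read 'b': ARM → ARM
read 'a': ARM → ARM
read 'a': ARM → ARM
read 'a': ARM → ARM
After 12 symbols: ARM.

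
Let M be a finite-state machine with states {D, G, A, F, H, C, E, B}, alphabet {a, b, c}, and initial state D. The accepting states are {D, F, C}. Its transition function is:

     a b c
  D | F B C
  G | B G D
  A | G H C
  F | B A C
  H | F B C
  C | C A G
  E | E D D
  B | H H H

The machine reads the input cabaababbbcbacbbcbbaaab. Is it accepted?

No

Trace: D -c-> C -a-> C -b-> A -a-> G -a-> B -b-> H -a-> F -b-> A -b-> H -b-> B -c-> H -b-> B -a-> H -c-> C -b-> A -b-> H -c-> C -b-> A -b-> H -a-> F -a-> B -a-> H -b-> B
End state B is not accepting.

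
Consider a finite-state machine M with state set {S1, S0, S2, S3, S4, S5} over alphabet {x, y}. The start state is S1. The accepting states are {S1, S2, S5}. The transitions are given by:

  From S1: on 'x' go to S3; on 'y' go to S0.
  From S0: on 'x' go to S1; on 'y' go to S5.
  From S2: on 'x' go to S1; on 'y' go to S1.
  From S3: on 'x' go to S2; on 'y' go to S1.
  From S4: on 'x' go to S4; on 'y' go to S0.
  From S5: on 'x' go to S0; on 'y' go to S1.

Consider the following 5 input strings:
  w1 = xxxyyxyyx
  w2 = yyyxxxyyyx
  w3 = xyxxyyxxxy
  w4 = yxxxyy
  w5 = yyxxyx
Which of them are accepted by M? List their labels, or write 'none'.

w3, w5

w1: S1 → S3 → S2 → S1 → S0 → S5 → S0 → S5 → S1 → S3  → end S3, rejected
w2: S1 → S0 → S5 → S1 → S3 → S2 → S1 → S0 → S5 → S1 → S3  → end S3, rejected
w3: S1 → S3 → S1 → S3 → S2 → S1 → S0 → S1 → S3 → S2 → S1  → end S1, accepted
w4: S1 → S0 → S1 → S3 → S2 → S1 → S0  → end S0, rejected
w5: S1 → S0 → S5 → S0 → S1 → S0 → S1  → end S1, accepted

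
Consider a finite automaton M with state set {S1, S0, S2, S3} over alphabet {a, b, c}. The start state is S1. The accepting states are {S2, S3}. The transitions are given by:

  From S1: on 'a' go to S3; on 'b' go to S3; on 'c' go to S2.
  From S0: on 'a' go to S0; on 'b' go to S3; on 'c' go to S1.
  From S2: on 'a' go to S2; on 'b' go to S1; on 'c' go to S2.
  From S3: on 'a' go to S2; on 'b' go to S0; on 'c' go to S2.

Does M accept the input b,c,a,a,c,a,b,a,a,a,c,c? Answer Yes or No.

Yes

Trace: S1 -b-> S3 -c-> S2 -a-> S2 -a-> S2 -c-> S2 -a-> S2 -b-> S1 -a-> S3 -a-> S2 -a-> S2 -c-> S2 -c-> S2
End state S2 is accepting.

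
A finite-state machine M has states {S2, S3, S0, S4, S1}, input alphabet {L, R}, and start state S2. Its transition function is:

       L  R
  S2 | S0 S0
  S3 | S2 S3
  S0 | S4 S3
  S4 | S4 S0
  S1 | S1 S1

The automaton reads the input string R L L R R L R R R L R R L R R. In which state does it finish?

S3

start at S2
read 'R': S2 → S0
read 'L': S0 → S4
read 'L': S4 → S4
read 'R': S4 → S0
read 'R': S0 → S3
read 'L': S3 → S2
read 'R': S2 → S0
read 'R': S0 → S3
read 'R': S3 → S3
read 'L': S3 → S2
read 'R': S2 → S0
read 'R': S0 → S3
read 'L': S3 → S2
read 'R': S2 → S0
read 'R': S0 → S3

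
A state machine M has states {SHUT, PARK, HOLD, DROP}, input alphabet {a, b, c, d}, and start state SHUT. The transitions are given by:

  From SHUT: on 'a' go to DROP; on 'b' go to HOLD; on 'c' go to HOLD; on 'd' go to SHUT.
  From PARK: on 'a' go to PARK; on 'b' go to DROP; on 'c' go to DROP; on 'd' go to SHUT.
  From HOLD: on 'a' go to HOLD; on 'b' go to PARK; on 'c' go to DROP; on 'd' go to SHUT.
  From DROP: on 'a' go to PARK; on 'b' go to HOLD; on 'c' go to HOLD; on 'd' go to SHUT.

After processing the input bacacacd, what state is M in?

SHUT → HOLD → HOLD → DROP → PARK → DROP → PARK → DROP → SHUT

SHUT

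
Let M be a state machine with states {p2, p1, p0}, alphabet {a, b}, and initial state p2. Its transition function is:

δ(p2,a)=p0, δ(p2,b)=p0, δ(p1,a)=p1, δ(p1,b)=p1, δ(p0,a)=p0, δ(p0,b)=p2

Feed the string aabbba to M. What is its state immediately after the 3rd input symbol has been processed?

p2

start at p2
read 'a': p2 → p0
read 'a': p0 → p0
read 'b': p0 → p2
After 3 symbols: p2.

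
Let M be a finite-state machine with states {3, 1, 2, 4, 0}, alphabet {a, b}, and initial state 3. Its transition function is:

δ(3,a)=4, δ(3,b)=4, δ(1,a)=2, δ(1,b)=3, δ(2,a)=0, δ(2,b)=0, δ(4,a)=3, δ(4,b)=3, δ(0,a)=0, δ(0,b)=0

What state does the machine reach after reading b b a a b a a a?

3

Trace: 3 -b-> 4 -b-> 3 -a-> 4 -a-> 3 -b-> 4 -a-> 3 -a-> 4 -a-> 3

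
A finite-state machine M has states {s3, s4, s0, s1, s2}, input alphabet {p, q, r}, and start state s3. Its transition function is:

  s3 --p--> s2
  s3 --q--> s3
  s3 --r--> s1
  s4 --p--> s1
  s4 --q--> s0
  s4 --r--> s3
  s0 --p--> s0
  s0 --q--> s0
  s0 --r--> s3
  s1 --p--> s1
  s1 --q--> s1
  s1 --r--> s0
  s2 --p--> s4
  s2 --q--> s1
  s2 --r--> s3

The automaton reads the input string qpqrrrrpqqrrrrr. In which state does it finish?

s1

Trace: s3 -q-> s3 -p-> s2 -q-> s1 -r-> s0 -r-> s3 -r-> s1 -r-> s0 -p-> s0 -q-> s0 -q-> s0 -r-> s3 -r-> s1 -r-> s0 -r-> s3 -r-> s1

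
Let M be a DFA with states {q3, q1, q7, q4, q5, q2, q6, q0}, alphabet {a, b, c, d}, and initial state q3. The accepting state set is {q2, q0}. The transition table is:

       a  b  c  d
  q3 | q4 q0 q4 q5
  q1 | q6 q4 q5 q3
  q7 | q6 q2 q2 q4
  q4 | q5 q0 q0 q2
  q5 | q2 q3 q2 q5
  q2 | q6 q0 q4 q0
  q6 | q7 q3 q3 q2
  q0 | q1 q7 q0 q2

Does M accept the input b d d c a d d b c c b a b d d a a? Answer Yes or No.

No

q3 → q0 → q2 → q0 → q0 → q1 → q3 → q5 → q3 → q4 → q0 → q7 → q6 → q3 → q5 → q5 → q2 → q6
End state q6 is not accepting.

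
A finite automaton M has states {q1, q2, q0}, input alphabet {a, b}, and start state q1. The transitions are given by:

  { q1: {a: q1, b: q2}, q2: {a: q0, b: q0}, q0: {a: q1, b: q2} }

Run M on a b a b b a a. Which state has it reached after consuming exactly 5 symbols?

q0

start at q1
read 'a': q1 → q1
read 'b': q1 → q2
read 'a': q2 → q0
read 'b': q0 → q2
read 'b': q2 → q0
After 5 symbols: q0.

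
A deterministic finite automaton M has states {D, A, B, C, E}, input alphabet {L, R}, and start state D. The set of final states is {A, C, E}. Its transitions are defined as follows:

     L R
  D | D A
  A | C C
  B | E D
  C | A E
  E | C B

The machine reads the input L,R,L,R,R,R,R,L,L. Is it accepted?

Yes

Trace: D -L-> D -R-> A -L-> C -R-> E -R-> B -R-> D -R-> A -L-> C -L-> A
End state A is accepting.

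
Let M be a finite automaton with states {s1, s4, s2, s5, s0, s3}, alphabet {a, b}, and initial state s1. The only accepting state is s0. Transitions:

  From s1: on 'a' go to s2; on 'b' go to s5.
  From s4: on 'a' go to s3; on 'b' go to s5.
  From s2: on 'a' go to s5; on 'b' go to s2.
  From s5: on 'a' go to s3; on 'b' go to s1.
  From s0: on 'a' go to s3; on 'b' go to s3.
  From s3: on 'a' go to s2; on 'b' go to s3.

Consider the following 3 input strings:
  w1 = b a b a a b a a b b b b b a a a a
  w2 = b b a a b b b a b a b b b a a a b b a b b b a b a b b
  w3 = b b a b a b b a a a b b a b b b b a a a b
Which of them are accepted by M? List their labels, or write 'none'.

none

w1: Trace: s1 -b-> s5 -a-> s3 -b-> s3 -a-> s2 -a-> s5 -b-> s1 -a-> s2 -a-> s5 -b-> s1 -b-> s5 -b-> s1 -b-> s5 -b-> s1 -a-> s2 -a-> s5 -a-> s3 -a-> s2  → end s2, rejected
w2: Trace: s1 -b-> s5 -b-> s1 -a-> s2 -a-> s5 -b-> s1 -b-> s5 -b-> s1 -a-> s2 -b-> s2 -a-> s5 -b-> s1 -b-> s5 -b-> s1 -a-> s2 -a-> s5 -a-> s3 -b-> s3 -b-> s3 -a-> s2 -b-> s2 -b-> s2 -b-> s2 -a-> s5 -b-> s1 -a-> s2 -b-> s2 -b-> s2  → end s2, rejected
w3: Trace: s1 -b-> s5 -b-> s1 -a-> s2 -b-> s2 -a-> s5 -b-> s1 -b-> s5 -a-> s3 -a-> s2 -a-> s5 -b-> s1 -b-> s5 -a-> s3 -b-> s3 -b-> s3 -b-> s3 -b-> s3 -a-> s2 -a-> s5 -a-> s3 -b-> s3  → end s3, rejected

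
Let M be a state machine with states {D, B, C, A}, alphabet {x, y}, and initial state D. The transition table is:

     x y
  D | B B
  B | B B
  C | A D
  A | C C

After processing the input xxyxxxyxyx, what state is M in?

B

D → B → B → B → B → B → B → B → B → B → B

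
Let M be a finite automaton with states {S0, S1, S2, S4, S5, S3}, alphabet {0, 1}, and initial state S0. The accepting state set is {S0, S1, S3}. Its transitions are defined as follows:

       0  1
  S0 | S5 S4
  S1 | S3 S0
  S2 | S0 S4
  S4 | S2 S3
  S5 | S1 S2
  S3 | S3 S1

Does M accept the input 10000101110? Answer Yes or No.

Yes

start at S0
read '1': S0 → S4
read '0': S4 → S2
read '0': S2 → S0
read '0': S0 → S5
read '0': S5 → S1
read '1': S1 → S0
read '0': S0 → S5
read '1': S5 → S2
read '1': S2 → S4
read '1': S4 → S3
read '0': S3 → S3
End state S3 is accepting.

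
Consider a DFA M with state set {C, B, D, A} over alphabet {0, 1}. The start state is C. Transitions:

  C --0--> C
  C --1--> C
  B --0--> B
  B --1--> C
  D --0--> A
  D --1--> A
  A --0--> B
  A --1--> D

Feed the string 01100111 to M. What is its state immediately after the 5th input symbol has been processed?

C

C → C → C → C → C → C
After 5 symbols: C.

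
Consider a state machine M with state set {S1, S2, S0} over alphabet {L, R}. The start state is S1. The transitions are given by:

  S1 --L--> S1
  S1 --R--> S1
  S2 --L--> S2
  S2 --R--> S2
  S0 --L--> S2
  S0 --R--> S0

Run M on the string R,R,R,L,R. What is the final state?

Trace: S1 -R-> S1 -R-> S1 -R-> S1 -L-> S1 -R-> S1

S1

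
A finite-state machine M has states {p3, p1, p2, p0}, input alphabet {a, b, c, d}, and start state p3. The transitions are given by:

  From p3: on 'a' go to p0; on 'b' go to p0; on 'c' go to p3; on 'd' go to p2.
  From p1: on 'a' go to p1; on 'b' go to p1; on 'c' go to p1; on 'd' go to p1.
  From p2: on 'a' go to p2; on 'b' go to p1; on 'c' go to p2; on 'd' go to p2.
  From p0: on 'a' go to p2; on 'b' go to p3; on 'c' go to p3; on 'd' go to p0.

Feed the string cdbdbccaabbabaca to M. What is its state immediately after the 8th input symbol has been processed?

p1

Trace: p3 -c-> p3 -d-> p2 -b-> p1 -d-> p1 -b-> p1 -c-> p1 -c-> p1 -a-> p1
After 8 symbols: p1.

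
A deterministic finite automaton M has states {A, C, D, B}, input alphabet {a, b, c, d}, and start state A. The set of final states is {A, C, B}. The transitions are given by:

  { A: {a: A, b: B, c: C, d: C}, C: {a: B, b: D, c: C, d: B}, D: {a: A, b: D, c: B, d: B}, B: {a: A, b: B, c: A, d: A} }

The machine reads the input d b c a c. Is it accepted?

start at A
read 'd': A → C
read 'b': C → D
read 'c': D → B
read 'a': B → A
read 'c': A → C
End state C is accepting.

Yes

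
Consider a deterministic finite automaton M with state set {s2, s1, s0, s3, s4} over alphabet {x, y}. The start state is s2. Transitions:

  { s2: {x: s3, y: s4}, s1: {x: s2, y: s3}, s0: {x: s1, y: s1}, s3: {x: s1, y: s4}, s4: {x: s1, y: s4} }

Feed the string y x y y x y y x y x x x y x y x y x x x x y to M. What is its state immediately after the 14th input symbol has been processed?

start at s2
read 'y': s2 → s4
read 'x': s4 → s1
read 'y': s1 → s3
read 'y': s3 → s4
read 'x': s4 → s1
read 'y': s1 → s3
read 'y': s3 → s4
read 'x': s4 → s1
read 'y': s1 → s3
read 'x': s3 → s1
read 'x': s1 → s2
read 'x': s2 → s3
read 'y': s3 → s4
read 'x': s4 → s1
After 14 symbols: s1.

s1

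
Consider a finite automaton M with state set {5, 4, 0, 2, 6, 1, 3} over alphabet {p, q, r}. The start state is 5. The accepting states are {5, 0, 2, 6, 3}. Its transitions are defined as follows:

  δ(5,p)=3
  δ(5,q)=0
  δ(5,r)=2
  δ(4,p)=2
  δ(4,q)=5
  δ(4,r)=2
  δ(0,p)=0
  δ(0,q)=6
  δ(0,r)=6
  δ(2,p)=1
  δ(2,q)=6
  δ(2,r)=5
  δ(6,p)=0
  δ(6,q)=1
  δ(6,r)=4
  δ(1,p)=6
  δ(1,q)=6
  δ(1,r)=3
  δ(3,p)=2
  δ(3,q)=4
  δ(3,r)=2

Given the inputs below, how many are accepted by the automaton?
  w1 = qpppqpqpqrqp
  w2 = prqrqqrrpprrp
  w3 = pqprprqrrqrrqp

2

w1: 5 → 0 → 0 → 0 → 0 → 6 → 0 → 6 → 0 → 6 → 4 → 5 → 3  → end 3, accepted
w2: 5 → 3 → 2 → 6 → 4 → 5 → 0 → 6 → 4 → 2 → 1 → 3 → 2 → 1  → end 1, rejected
w3: 5 → 3 → 4 → 2 → 5 → 3 → 2 → 6 → 4 → 2 → 6 → 4 → 2 → 6 → 0  → end 0, accepted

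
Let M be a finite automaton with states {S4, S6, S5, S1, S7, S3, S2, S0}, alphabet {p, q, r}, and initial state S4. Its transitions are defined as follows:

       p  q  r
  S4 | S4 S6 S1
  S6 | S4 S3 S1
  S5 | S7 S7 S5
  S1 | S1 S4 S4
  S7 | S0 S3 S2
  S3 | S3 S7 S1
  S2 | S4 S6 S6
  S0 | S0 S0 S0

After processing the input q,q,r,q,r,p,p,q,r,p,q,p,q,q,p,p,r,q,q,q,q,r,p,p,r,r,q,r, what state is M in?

S1

start at S4
read 'q': S4 → S6
read 'q': S6 → S3
read 'r': S3 → S1
read 'q': S1 → S4
read 'r': S4 → S1
read 'p': S1 → S1
read 'p': S1 → S1
read 'q': S1 → S4
read 'r': S4 → S1
read 'p': S1 → S1
read 'q': S1 → S4
read 'p': S4 → S4
read 'q': S4 → S6
read 'q': S6 → S3
read 'p': S3 → S3
read 'p': S3 → S3
read 'r': S3 → S1
read 'q': S1 → S4
read 'q': S4 → S6
read 'q': S6 → S3
read 'q': S3 → S7
read 'r': S7 → S2
read 'p': S2 → S4
read 'p': S4 → S4
read 'r': S4 → S1
read 'r': S1 → S4
read 'q': S4 → S6
read 'r': S6 → S1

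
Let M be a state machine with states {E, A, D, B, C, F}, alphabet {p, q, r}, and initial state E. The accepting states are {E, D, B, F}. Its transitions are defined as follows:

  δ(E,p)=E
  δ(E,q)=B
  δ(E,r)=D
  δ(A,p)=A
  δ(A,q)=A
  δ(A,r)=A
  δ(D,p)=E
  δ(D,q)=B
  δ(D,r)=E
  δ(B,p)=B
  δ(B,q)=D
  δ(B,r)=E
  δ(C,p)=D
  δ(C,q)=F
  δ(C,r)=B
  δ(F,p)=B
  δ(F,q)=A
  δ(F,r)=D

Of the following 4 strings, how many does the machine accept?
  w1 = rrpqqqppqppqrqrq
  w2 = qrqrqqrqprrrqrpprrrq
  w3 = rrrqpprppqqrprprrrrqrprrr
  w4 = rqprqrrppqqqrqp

4

w1:
  start at E
  read 'r': E → D
  read 'r': D → E
  read 'p': E → E
  read 'q': E → B
  read 'q': B → D
  read 'q': D → B
  read 'p': B → B
  read 'p': B → B
  read 'q': B → D
  read 'p': D → E
  read 'p': E → E
  read 'q': E → B
  read 'r': B → E
  read 'q': E → B
  read 'r': B → E
  read 'q': E → B
  end B, accepted
w2:
  start at E
  read 'q': E → B
  read 'r': B → E
  read 'q': E → B
  read 'r': B → E
  read 'q': E → B
  read 'q': B → D
  read 'r': D → E
  read 'q': E → B
  read 'p': B → B
  read 'r': B → E
  read 'r': E → D
  read 'r': D → E
  read 'q': E → B
  read 'r': B → E
  read 'p': E → E
  read 'p': E → E
  read 'r': E → D
  read 'r': D → E
  read 'r': E → D
  read 'q': D → B
  end B, accepted
w3:
  start at E
  read 'r': E → D
  read 'r': D → E
  read 'r': E → D
  read 'q': D → B
  read 'p': B → B
  read 'p': B → B
  read 'r': B → E
  read 'p': E → E
  read 'p': E → E
  read 'q': E → B
  read 'q': B → D
  read 'r': D → E
  read 'p': E → E
  read 'r': E → D
  read 'p': D → E
  read 'r': E → D
  read 'r': D → E
  read 'r': E → D
  read 'r': D → E
  read 'q': E → B
  read 'r': B → E
  read 'p': E → E
  read 'r': E → D
  read 'r': D → E
  read 'r': E → D
  end D, accepted
w4:
  start at E
  read 'r': E → D
  read 'q': D → B
  read 'p': B → B
  read 'r': B → E
  read 'q': E → B
  read 'r': B → E
  read 'r': E → D
  read 'p': D → E
  read 'p': E → E
  read 'q': E → B
  read 'q': B → D
  read 'q': D → B
  read 'r': B → E
  read 'q': E → B
  read 'p': B → B
  end B, accepted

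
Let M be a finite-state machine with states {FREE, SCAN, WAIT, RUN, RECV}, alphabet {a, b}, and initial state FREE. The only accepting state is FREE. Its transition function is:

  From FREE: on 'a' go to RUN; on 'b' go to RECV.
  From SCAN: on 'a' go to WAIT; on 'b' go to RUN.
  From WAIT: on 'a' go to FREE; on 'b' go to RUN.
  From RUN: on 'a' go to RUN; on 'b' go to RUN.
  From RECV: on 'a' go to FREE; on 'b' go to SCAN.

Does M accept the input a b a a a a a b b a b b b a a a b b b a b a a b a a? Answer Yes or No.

start at FREE
read 'a': FREE → RUN
read 'b': RUN → RUN
read 'a': RUN → RUN
read 'a': RUN → RUN
read 'a': RUN → RUN
read 'a': RUN → RUN
read 'a': RUN → RUN
read 'b': RUN → RUN
read 'b': RUN → RUN
read 'a': RUN → RUN
read 'b': RUN → RUN
read 'b': RUN → RUN
read 'b': RUN → RUN
read 'a': RUN → RUN
read 'a': RUN → RUN
read 'a': RUN → RUN
read 'b': RUN → RUN
read 'b': RUN → RUN
read 'b': RUN → RUN
read 'a': RUN → RUN
read 'b': RUN → RUN
read 'a': RUN → RUN
read 'a': RUN → RUN
read 'b': RUN → RUN
read 'a': RUN → RUN
read 'a': RUN → RUN
End state RUN is not accepting.

No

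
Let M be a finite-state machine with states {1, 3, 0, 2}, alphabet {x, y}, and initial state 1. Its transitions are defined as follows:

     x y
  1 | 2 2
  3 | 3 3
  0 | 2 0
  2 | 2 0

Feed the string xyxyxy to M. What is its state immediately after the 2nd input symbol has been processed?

0

start at 1
read 'x': 1 → 2
read 'y': 2 → 0
After 2 symbols: 0.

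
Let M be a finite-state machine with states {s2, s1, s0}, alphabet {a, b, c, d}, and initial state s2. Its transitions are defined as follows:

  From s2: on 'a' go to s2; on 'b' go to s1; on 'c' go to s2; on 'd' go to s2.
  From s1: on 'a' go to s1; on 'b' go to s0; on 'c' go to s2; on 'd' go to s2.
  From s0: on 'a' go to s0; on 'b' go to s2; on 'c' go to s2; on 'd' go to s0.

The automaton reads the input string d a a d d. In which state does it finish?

Trace: s2 -d-> s2 -a-> s2 -a-> s2 -d-> s2 -d-> s2

s2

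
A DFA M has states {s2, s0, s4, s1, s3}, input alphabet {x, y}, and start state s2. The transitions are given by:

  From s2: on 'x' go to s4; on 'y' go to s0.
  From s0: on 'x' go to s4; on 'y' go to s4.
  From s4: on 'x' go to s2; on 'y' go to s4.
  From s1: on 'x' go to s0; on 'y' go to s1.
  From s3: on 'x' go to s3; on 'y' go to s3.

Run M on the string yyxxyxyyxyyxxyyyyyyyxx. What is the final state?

s4

start at s2
read 'y': s2 → s0
read 'y': s0 → s4
read 'x': s4 → s2
read 'x': s2 → s4
read 'y': s4 → s4
read 'x': s4 → s2
read 'y': s2 → s0
read 'y': s0 → s4
read 'x': s4 → s2
read 'y': s2 → s0
read 'y': s0 → s4
read 'x': s4 → s2
read 'x': s2 → s4
read 'y': s4 → s4
read 'y': s4 → s4
read 'y': s4 → s4
read 'y': s4 → s4
read 'y': s4 → s4
read 'y': s4 → s4
read 'y': s4 → s4
read 'x': s4 → s2
read 'x': s2 → s4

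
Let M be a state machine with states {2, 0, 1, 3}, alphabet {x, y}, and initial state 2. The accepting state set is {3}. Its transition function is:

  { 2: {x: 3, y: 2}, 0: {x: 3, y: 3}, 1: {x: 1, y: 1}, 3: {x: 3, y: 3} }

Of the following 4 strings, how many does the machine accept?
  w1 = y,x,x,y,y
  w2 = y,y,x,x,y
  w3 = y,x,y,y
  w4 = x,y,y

4

w1: Trace: 2 -y-> 2 -x-> 3 -x-> 3 -y-> 3 -y-> 3  → end 3, accepted
w2: Trace: 2 -y-> 2 -y-> 2 -x-> 3 -x-> 3 -y-> 3  → end 3, accepted
w3: Trace: 2 -y-> 2 -x-> 3 -y-> 3 -y-> 3  → end 3, accepted
w4: Trace: 2 -x-> 3 -y-> 3 -y-> 3  → end 3, accepted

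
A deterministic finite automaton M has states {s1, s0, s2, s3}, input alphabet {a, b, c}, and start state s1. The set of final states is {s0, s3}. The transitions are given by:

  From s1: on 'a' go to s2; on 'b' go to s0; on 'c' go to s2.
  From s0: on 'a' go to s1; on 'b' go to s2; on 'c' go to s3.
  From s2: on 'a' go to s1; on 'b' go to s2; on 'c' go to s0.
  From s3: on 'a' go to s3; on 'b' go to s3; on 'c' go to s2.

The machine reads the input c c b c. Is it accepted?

Yes

Trace: s1 -c-> s2 -c-> s0 -b-> s2 -c-> s0
End state s0 is accepting.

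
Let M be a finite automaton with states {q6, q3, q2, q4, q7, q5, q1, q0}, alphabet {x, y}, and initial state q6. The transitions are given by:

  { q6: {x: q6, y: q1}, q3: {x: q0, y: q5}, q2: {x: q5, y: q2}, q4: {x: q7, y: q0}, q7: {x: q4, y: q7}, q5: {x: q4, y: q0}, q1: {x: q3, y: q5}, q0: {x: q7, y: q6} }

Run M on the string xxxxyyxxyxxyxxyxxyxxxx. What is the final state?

q7

start at q6
read 'x': q6 → q6
read 'x': q6 → q6
read 'x': q6 → q6
read 'x': q6 → q6
read 'y': q6 → q1
read 'y': q1 → q5
read 'x': q5 → q4
read 'x': q4 → q7
read 'y': q7 → q7
read 'x': q7 → q4
read 'x': q4 → q7
read 'y': q7 → q7
read 'x': q7 → q4
read 'x': q4 → q7
read 'y': q7 → q7
read 'x': q7 → q4
read 'x': q4 → q7
read 'y': q7 → q7
read 'x': q7 → q4
read 'x': q4 → q7
read 'x': q7 → q4
read 'x': q4 → q7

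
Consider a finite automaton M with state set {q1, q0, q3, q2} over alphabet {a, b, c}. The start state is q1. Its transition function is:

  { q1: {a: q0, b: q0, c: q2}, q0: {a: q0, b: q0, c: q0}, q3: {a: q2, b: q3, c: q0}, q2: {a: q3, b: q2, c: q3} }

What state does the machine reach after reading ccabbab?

Trace: q1 -c-> q2 -c-> q3 -a-> q2 -b-> q2 -b-> q2 -a-> q3 -b-> q3

q3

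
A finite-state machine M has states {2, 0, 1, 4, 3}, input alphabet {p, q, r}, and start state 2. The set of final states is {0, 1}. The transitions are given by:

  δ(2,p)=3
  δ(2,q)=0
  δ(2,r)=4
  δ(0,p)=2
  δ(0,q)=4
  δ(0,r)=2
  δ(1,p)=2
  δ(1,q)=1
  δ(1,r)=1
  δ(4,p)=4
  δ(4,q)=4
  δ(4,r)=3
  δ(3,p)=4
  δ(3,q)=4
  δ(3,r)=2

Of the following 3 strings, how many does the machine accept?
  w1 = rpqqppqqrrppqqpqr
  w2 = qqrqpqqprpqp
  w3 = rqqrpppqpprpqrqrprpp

0

w1: 2 → 4 → 4 → 4 → 4 → 4 → 4 → 4 → 4 → 3 → 2 → 3 → 4 → 4 → 4 → 4 → 4 → 3  → end 3, rejected
w2: 2 → 0 → 4 → 3 → 4 → 4 → 4 → 4 → 4 → 3 → 4 → 4 → 4  → end 4, rejected
w3: 2 → 4 → 4 → 4 → 3 → 4 → 4 → 4 → 4 → 4 → 4 → 3 → 4 → 4 → 3 → 4 → 3 → 4 → 3 → 4 → 4  → end 4, rejected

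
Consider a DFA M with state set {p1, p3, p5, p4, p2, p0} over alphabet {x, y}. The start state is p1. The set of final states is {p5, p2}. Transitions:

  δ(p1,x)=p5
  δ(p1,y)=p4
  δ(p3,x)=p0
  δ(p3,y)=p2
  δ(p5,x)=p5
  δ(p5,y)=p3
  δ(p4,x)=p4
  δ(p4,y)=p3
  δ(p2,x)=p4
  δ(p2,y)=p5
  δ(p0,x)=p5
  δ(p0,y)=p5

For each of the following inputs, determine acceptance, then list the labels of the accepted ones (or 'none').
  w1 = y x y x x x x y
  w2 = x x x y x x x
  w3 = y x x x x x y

w2

w1: p1 → p4 → p4 → p3 → p0 → p5 → p5 → p5 → p3  → end p3, rejected
w2: p1 → p5 → p5 → p5 → p3 → p0 → p5 → p5  → end p5, accepted
w3: p1 → p4 → p4 → p4 → p4 → p4 → p4 → p3  → end p3, rejected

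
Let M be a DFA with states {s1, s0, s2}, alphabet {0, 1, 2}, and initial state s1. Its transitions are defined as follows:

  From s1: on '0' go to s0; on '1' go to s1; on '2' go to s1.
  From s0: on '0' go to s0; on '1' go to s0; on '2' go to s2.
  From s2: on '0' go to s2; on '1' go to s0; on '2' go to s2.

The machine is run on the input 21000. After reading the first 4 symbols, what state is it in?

s0

Trace: s1 -2-> s1 -1-> s1 -0-> s0 -0-> s0
After 4 symbols: s0.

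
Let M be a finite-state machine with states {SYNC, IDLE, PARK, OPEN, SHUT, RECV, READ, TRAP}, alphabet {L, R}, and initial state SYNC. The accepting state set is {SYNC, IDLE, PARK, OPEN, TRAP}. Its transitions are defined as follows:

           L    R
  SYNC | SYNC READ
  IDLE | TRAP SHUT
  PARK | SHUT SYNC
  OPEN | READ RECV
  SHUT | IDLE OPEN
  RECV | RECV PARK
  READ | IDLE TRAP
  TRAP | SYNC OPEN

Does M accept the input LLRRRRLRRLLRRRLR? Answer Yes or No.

SYNC → SYNC → SYNC → READ → TRAP → OPEN → RECV → RECV → PARK → SYNC → SYNC → SYNC → READ → TRAP → OPEN → READ → TRAP
End state TRAP is accepting.

Yes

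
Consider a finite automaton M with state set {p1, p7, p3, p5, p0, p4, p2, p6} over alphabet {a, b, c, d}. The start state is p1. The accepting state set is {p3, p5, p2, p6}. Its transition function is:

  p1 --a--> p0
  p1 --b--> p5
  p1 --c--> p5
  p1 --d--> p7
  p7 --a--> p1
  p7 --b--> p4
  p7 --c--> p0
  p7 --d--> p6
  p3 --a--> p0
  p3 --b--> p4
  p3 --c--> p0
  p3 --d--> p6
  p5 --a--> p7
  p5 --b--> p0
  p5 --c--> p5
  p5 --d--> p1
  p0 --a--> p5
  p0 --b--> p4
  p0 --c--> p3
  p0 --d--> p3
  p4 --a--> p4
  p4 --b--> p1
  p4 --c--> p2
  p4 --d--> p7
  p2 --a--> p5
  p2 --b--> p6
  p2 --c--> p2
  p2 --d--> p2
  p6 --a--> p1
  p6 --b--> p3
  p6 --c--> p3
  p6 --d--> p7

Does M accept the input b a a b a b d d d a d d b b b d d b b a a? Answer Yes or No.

No

Trace: p1 -b-> p5 -a-> p7 -a-> p1 -b-> p5 -a-> p7 -b-> p4 -d-> p7 -d-> p6 -d-> p7 -a-> p1 -d-> p7 -d-> p6 -b-> p3 -b-> p4 -b-> p1 -d-> p7 -d-> p6 -b-> p3 -b-> p4 -a-> p4 -a-> p4
End state p4 is not accepting.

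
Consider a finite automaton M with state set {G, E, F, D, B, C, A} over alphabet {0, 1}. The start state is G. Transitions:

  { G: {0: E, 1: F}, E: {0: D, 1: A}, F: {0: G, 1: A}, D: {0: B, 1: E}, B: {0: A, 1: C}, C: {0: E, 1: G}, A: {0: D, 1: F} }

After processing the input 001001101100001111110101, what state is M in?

G → E → D → E → D → B → C → G → E → A → F → G → E → D → B → C → G → F → A → F → A → D → E → D → E

E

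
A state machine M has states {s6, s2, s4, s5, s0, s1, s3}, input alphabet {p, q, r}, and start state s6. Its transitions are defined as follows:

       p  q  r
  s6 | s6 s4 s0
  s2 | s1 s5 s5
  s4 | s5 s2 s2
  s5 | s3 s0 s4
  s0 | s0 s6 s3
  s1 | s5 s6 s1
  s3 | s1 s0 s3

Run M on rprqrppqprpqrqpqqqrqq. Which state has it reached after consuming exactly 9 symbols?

Trace: s6 -r-> s0 -p-> s0 -r-> s3 -q-> s0 -r-> s3 -p-> s1 -p-> s5 -q-> s0 -p-> s0
After 9 symbols: s0.

s0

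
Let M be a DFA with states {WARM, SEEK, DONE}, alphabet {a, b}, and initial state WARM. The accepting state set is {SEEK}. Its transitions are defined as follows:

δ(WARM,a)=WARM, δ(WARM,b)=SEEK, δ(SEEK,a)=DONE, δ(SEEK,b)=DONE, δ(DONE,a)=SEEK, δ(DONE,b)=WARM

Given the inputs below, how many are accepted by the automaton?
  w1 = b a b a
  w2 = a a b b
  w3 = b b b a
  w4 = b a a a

0

w1: Trace: WARM -b-> SEEK -a-> DONE -b-> WARM -a-> WARM  → end WARM, rejected
w2: Trace: WARM -a-> WARM -a-> WARM -b-> SEEK -b-> DONE  → end DONE, rejected
w3: Trace: WARM -b-> SEEK -b-> DONE -b-> WARM -a-> WARM  → end WARM, rejected
w4: Trace: WARM -b-> SEEK -a-> DONE -a-> SEEK -a-> DONE  → end DONE, rejected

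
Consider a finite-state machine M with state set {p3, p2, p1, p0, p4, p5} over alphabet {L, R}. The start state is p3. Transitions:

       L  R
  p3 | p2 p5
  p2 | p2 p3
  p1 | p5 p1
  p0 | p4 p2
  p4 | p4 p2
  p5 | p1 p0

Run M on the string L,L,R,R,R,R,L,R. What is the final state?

p3

Trace: p3 -L-> p2 -L-> p2 -R-> p3 -R-> p5 -R-> p0 -R-> p2 -L-> p2 -R-> p3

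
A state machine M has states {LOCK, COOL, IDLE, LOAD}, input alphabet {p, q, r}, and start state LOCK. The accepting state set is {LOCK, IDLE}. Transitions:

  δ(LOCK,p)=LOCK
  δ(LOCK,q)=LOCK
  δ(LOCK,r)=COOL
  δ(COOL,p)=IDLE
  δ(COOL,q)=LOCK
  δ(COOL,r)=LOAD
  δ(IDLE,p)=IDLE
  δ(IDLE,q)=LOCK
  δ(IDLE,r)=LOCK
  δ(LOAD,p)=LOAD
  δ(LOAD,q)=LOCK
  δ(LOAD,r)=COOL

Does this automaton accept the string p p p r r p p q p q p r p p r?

Yes

Trace: LOCK -p-> LOCK -p-> LOCK -p-> LOCK -r-> COOL -r-> LOAD -p-> LOAD -p-> LOAD -q-> LOCK -p-> LOCK -q-> LOCK -p-> LOCK -r-> COOL -p-> IDLE -p-> IDLE -r-> LOCK
End state LOCK is accepting.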